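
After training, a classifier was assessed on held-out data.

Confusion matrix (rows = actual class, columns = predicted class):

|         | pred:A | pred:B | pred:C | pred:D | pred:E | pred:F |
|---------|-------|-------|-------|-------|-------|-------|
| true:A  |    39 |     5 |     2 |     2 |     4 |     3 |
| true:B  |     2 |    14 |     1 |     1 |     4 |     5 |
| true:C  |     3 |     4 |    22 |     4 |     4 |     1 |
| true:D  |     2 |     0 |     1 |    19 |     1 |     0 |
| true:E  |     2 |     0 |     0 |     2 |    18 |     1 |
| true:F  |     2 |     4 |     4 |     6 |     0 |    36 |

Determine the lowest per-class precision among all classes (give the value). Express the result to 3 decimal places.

Per-class precision (TP/(TP+FP)):
  A: TP=39, FP=2+3+2+2+2=11 → 39/50 = 0.7800
  B: TP=14, FP=5+4+0+0+4=13 → 14/27 = 0.5185
  C: TP=22, FP=2+1+1+0+4=8 → 22/30 = 0.7333
  D: TP=19, FP=2+1+4+2+6=15 → 19/34 = 0.5588
  E: TP=18, FP=4+4+4+1+0=13 → 18/31 = 0.5806
  F: TP=36, FP=3+5+1+0+1=10 → 36/46 = 0.7826
Lowest is class 'B' with precision = 0.519.

0.519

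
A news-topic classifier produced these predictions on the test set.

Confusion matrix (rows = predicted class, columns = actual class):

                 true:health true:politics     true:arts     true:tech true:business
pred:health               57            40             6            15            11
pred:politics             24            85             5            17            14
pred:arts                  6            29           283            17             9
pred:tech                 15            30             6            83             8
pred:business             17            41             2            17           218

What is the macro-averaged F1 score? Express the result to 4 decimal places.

0.6303

Per-class F1 score (2·TP/(2·TP+FP+FN)):
  health: TP=57, FP=40+6+15+11=72, FN=24+6+15+17=62 → 114/248 = 0.45968
  politics: TP=85, FP=24+5+17+14=60, FN=40+29+30+41=140 → 170/370 = 0.45946
  arts: TP=283, FP=6+29+17+9=61, FN=6+5+6+2=19 → 566/646 = 0.87616
  tech: TP=83, FP=15+30+6+8=59, FN=15+17+17+17=66 → 166/291 = 0.57045
  business: TP=218, FP=17+41+2+17=77, FN=11+14+9+8=42 → 436/555 = 0.78559
Macro-F1 score = mean = (0.45968 + 0.45946 + 0.87616 + 0.57045 + 0.78559) / 5 = 0.6303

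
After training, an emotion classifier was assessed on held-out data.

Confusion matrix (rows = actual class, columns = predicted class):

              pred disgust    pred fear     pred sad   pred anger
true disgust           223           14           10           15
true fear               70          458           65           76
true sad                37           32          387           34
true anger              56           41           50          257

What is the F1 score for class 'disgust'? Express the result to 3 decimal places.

One-vs-rest for 'disgust': TP = diagonal; FP = other classes predicted 'disgust'; FN = 'disgust' predicted as other.
F1 score = 2·TP/(2·TP+FP+FN).
disgust: TP=223, FP=70+37+56=163, FN=14+10+15=39 → 446/648 = 0.6883

0.688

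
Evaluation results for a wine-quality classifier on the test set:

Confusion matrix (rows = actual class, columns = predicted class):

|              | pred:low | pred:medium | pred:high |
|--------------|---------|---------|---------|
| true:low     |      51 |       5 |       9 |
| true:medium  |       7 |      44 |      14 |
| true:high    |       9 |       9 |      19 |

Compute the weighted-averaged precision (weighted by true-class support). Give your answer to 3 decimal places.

0.692

Per-class precision (TP/(TP+FP)):
  low: TP=51, FP=7+9=16 → 51/67 = 0.7612
  medium: TP=44, FP=5+9=14 → 44/58 = 0.7586
  high: TP=19, FP=9+14=23 → 19/42 = 0.4524
Weighted-precision = Σ (supportᵢ/N)·precisionᵢ with N=167: (65/167)·0.7612 + (65/167)·0.7586 + (37/167)·0.4524 = 0.692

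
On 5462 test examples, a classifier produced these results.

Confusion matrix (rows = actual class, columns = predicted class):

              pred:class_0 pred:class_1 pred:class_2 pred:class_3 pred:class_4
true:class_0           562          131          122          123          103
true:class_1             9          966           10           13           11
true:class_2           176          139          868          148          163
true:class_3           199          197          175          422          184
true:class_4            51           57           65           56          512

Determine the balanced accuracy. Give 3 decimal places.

Balanced accuracy = mean of per-class recall.
  class_0: recall = 562/1041 = 0.5399
  class_1: recall = 966/1009 = 0.9574
  class_2: recall = 868/1494 = 0.5810
  class_3: recall = 422/1177 = 0.3585
  class_4: recall = 512/741 = 0.6910
Mean = (0.5399 + 0.9574 + 0.5810 + 0.3585 + 0.6910) / 5 = 0.626

0.626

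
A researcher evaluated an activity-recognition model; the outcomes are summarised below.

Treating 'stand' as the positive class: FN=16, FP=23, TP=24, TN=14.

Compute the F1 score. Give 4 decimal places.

0.5517

Precision = TP/(TP+FP) = 24/47 = 0.5106
Recall = TP/(TP+FN) = 24/40 = 0.6000
F1 = 2·TP/(2·TP+FP+FN) = 48/87 = 0.5517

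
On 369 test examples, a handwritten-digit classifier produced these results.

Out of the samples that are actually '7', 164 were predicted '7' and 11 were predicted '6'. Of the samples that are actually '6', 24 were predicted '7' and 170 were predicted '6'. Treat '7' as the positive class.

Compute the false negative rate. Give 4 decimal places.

FNR = FN/(FN+TP) = 11/(11+164) = 0.0629

0.0629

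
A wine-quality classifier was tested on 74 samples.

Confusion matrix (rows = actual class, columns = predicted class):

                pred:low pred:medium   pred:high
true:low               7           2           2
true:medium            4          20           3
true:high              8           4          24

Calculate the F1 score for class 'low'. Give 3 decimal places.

Treat 'low' as positive and all other classes as negative.
F1 score = 2·TP/(2·TP+FP+FN).
low: TP=7, FP=4+8=12, FN=2+2=4 → 14/30 = 0.4667

0.467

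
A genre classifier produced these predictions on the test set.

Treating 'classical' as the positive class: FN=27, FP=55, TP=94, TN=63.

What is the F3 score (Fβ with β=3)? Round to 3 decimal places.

0.759

Fβ = (1+β²)·TP / ((1+β²)·TP + β²·FN + FP), with β²=9
= 10·94 / (10·94 + 9·27 + 55) = 0.759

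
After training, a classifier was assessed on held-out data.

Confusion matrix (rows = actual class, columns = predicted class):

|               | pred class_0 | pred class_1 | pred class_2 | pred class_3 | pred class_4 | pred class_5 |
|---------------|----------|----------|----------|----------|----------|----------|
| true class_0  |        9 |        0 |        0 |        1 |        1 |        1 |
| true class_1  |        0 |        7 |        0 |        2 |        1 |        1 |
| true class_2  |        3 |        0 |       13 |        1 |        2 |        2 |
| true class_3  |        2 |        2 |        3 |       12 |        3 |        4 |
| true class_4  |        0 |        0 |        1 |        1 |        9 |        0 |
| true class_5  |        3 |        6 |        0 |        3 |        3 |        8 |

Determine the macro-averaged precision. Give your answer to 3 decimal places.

0.556

Per-class precision (TP/(TP+FP)):
  class_0: TP=9, FP=0+3+2+0+3=8 → 9/17 = 0.5294
  class_1: TP=7, FP=0+0+2+0+6=8 → 7/15 = 0.4667
  class_2: TP=13, FP=0+0+3+1+0=4 → 13/17 = 0.7647
  class_3: TP=12, FP=1+2+1+1+3=8 → 12/20 = 0.6000
  class_4: TP=9, FP=1+1+2+3+3=10 → 9/19 = 0.4737
  class_5: TP=8, FP=1+1+2+4+0=8 → 8/16 = 0.5000
Macro-precision = mean = (0.5294 + 0.4667 + 0.7647 + 0.6000 + 0.4737 + 0.5000) / 6 = 0.556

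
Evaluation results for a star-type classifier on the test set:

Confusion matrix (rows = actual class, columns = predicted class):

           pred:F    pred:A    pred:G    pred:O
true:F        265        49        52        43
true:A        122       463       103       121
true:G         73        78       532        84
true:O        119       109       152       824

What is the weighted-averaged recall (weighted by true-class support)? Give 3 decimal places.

0.653

Per-class recall (TP/(TP+FN)):
  F: TP=265, FN=49+52+43=144 → 265/409 = 0.6479
  A: TP=463, FN=122+103+121=346 → 463/809 = 0.5723
  G: TP=532, FN=73+78+84=235 → 532/767 = 0.6936
  O: TP=824, FN=119+109+152=380 → 824/1204 = 0.6844
Weighted-recall = Σ (supportᵢ/N)·recallᵢ with N=3189: (409/3189)·0.6479 + (809/3189)·0.5723 + (767/3189)·0.6936 + (1204/3189)·0.6844 = 0.653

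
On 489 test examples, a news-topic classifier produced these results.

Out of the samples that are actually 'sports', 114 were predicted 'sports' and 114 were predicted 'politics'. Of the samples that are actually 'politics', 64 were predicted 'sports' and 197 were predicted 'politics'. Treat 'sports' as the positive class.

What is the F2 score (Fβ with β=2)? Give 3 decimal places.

0.523

Fβ = (1+β²)·TP / ((1+β²)·TP + β²·FN + FP), with β²=4
= 5·114 / (5·114 + 4·114 + 64) = 0.523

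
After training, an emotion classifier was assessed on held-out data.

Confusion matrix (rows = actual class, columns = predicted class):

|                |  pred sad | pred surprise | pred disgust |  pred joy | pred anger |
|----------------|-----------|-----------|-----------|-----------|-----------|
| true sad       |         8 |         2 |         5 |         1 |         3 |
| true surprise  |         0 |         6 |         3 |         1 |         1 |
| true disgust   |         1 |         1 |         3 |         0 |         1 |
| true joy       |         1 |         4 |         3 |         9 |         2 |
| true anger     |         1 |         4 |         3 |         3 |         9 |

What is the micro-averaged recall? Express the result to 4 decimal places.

Micro-averaging pools counts across classes: ΣTP=35, ΣFP=40, ΣFN=40.
Micro-recall = TP/(TP+FN) on pooled counts = 0.4667 (equals overall accuracy in single-label multiclass).

0.4667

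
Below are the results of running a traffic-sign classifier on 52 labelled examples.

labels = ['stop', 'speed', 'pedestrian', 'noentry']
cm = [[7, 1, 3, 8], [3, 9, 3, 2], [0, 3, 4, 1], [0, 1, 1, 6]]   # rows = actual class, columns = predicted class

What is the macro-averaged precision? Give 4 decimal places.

0.5149

Per-class precision (TP/(TP+FP)):
  stop: TP=7, FP=3+0+0=3 → 7/10 = 0.70000
  speed: TP=9, FP=1+3+1=5 → 9/14 = 0.64286
  pedestrian: TP=4, FP=3+3+1=7 → 4/11 = 0.36364
  noentry: TP=6, FP=8+2+1=11 → 6/17 = 0.35294
Macro-precision = mean = (0.70000 + 0.64286 + 0.36364 + 0.35294) / 4 = 0.5149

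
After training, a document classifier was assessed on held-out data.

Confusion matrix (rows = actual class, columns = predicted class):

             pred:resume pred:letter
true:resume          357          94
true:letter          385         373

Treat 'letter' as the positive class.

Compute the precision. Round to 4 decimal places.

0.7987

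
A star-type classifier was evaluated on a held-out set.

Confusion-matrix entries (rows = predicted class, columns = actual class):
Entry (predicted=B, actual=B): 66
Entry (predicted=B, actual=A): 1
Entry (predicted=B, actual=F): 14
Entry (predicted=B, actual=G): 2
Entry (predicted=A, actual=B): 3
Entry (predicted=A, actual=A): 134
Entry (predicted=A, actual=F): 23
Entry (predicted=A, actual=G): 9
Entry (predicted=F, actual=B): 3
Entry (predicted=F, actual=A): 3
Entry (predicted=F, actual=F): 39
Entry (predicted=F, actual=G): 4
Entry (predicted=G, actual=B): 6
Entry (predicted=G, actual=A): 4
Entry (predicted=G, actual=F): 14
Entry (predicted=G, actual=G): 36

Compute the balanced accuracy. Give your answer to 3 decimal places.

0.732

Balanced accuracy = mean of per-class recall.
  B: recall = 66/78 = 0.8462
  A: recall = 134/142 = 0.9437
  F: recall = 39/90 = 0.4333
  G: recall = 36/51 = 0.7059
Mean = (0.8462 + 0.9437 + 0.4333 + 0.7059) / 4 = 0.732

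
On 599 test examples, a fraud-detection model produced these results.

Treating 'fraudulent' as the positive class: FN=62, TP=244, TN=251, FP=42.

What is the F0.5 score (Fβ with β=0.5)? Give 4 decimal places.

0.8414

Fβ = (1+β²)·TP / ((1+β²)·TP + β²·FN + FP), with β²=1/4
= 1.25·244 / (1.25·244 + 0.25·62 + 42) = 0.8414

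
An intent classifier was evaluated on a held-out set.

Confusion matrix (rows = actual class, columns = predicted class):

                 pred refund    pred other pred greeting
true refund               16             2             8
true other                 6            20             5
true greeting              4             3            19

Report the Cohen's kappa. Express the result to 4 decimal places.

Observed agreement pₒ = trace/N = 55/83 = 0.66265
Expected agreement pₑ = Σ (rowᵢ·colᵢ)/N² = (26·26 + 31·25 + 26·32)/83² = 0.33140
κ = (pₒ − pₑ)/(1 − pₑ) = (0.66265 − 0.33140)/(1 − 0.33140) = 0.4954

0.4954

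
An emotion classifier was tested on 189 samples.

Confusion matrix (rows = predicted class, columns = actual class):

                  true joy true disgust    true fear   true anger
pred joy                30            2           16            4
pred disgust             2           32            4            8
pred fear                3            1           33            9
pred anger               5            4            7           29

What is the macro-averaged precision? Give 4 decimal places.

0.6586

Per-class precision (TP/(TP+FP)):
  joy: TP=30, FP=2+16+4=22 → 30/52 = 0.57692
  disgust: TP=32, FP=2+4+8=14 → 32/46 = 0.69565
  fear: TP=33, FP=3+1+9=13 → 33/46 = 0.71739
  anger: TP=29, FP=5+4+7=16 → 29/45 = 0.64444
Macro-precision = mean = (0.57692 + 0.69565 + 0.71739 + 0.64444) / 4 = 0.6586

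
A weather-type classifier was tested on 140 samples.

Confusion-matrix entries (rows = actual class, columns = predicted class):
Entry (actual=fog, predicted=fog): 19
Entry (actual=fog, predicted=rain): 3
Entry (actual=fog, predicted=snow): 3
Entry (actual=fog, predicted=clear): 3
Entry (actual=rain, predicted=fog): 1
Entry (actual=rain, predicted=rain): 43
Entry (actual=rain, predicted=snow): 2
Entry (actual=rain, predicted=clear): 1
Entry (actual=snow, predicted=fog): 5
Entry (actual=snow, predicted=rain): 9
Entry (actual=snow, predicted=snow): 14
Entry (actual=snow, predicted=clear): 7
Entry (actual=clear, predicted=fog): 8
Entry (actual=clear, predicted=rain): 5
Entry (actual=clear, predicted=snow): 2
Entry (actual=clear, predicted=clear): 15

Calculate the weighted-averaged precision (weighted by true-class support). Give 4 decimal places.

0.6460

Per-class precision (TP/(TP+FP)):
  fog: TP=19, FP=1+5+8=14 → 19/33 = 0.57576
  rain: TP=43, FP=3+9+5=17 → 43/60 = 0.71667
  snow: TP=14, FP=3+2+2=7 → 14/21 = 0.66667
  clear: TP=15, FP=3+1+7=11 → 15/26 = 0.57692
Weighted-precision = Σ (supportᵢ/N)·precisionᵢ with N=140: (28/140)·0.57576 + (47/140)·0.71667 + (35/140)·0.66667 + (30/140)·0.57692 = 0.6460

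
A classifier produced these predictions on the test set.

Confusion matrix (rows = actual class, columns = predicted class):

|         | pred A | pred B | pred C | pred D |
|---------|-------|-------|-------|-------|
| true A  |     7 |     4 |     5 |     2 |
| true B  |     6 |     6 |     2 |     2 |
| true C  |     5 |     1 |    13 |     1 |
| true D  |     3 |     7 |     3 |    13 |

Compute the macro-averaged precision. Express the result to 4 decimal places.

Per-class precision (TP/(TP+FP)):
  A: TP=7, FP=6+5+3=14 → 7/21 = 0.33333
  B: TP=6, FP=4+1+7=12 → 6/18 = 0.33333
  C: TP=13, FP=5+2+3=10 → 13/23 = 0.56522
  D: TP=13, FP=2+2+1=5 → 13/18 = 0.72222
Macro-precision = mean = (0.33333 + 0.33333 + 0.56522 + 0.72222) / 4 = 0.4885

0.4885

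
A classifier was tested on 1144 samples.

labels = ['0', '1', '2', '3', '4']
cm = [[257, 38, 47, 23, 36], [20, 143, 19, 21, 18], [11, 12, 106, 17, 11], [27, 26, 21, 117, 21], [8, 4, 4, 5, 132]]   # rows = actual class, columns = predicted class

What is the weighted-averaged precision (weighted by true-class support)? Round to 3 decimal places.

Per-class precision (TP/(TP+FP)):
  0: TP=257, FP=20+11+27+8=66 → 257/323 = 0.7957
  1: TP=143, FP=38+12+26+4=80 → 143/223 = 0.6413
  2: TP=106, FP=47+19+21+4=91 → 106/197 = 0.5381
  3: TP=117, FP=23+21+17+5=66 → 117/183 = 0.6393
  4: TP=132, FP=36+18+11+21=86 → 132/218 = 0.6055
Weighted-precision = Σ (supportᵢ/N)·precisionᵢ with N=1144: (401/1144)·0.7957 + (221/1144)·0.6413 + (157/1144)·0.5381 + (212/1144)·0.6393 + (153/1144)·0.6055 = 0.676

0.676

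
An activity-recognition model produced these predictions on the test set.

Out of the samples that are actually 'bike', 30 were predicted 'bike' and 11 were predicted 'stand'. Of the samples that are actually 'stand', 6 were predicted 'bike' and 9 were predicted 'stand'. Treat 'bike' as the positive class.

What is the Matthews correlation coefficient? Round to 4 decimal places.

MCC = (TP·TN − FP·FN) / √((TP+FP)(TP+FN)(TN+FP)(TN+FN))
Numerator = 30·9 − 6·11 = 204
Denominator = √(36·41·15·20) = √442800 = 665.4322
MCC = 204 / 665.4322 = 0.3066

0.3066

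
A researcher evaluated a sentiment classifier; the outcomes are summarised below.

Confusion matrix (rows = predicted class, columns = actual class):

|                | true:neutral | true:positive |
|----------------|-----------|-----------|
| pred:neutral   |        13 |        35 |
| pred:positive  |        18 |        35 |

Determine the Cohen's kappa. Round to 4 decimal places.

-0.0700

Observed agreement pₒ = trace/N = 48/101 = 0.47525
Expected agreement pₑ = Σ (rowᵢ·colᵢ)/N² = (31·48 + 70·53)/101² = 0.50956
κ = (pₒ − pₑ)/(1 − pₑ) = (0.47525 − 0.50956)/(1 − 0.50956) = -0.0700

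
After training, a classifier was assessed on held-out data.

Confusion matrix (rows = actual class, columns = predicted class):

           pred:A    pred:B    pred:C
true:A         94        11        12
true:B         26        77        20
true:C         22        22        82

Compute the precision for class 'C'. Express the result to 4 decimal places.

Take TP from the diagonal, FP from the rest of the 'C' prediction marginal, FN from the rest of the 'C' actual marginal.
precision = TP/(TP+FP).
C: TP=82, FP=12+20=32 → 82/114 = 0.71930

0.7193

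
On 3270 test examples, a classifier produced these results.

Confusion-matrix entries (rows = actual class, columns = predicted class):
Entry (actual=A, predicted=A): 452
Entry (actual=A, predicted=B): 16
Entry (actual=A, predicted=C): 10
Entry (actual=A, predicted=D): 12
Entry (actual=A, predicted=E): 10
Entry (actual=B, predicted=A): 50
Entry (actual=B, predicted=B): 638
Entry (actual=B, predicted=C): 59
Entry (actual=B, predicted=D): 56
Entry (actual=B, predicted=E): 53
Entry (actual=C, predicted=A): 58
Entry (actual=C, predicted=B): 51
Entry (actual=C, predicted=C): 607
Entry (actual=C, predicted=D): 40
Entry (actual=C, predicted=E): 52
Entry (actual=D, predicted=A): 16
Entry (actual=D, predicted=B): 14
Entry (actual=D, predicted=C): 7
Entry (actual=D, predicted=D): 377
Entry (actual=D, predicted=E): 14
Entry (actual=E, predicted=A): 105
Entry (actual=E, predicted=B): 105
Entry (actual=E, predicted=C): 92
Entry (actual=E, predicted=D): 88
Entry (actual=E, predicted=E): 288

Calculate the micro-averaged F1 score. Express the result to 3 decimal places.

0.722

Micro-averaging pools counts across classes: ΣTP=2362, ΣFP=908, ΣFN=908.
Micro-F1 score = 2·TP/(2·TP+FP+FN) on pooled counts = 0.722 (equals overall accuracy in single-label multiclass).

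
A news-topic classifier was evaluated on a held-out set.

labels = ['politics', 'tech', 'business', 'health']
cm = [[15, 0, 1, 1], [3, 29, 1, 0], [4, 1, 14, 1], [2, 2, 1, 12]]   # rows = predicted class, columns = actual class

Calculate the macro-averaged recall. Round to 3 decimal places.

0.803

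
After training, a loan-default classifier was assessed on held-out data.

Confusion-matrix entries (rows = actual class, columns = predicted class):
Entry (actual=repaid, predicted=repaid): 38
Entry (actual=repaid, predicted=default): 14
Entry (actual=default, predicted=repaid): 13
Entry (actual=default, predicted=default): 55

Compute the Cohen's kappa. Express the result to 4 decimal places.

0.5408

Observed agreement pₒ = trace/N = 93/120 = 0.77500
Expected agreement pₑ = Σ (rowᵢ·colᵢ)/N² = (52·51 + 68·69)/120² = 0.51000
κ = (pₒ − pₑ)/(1 − pₑ) = (0.77500 − 0.51000)/(1 − 0.51000) = 0.5408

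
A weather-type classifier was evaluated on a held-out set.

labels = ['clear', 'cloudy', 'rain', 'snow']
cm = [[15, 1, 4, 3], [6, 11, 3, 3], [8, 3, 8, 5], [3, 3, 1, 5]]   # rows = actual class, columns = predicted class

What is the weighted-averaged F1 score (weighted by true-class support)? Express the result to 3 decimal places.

Per-class F1 score (2·TP/(2·TP+FP+FN)):
  clear: TP=15, FP=6+8+3=17, FN=1+4+3=8 → 30/55 = 0.5455
  cloudy: TP=11, FP=1+3+3=7, FN=6+3+3=12 → 22/41 = 0.5366
  rain: TP=8, FP=4+3+1=8, FN=8+3+5=16 → 16/40 = 0.4000
  snow: TP=5, FP=3+3+5=11, FN=3+3+1=7 → 10/28 = 0.3571
Weighted-F1 score = Σ (supportᵢ/N)·F1 scoreᵢ with N=82: (23/82)·0.5455 + (23/82)·0.5366 + (24/82)·0.4000 + (12/82)·0.3571 = 0.473

0.473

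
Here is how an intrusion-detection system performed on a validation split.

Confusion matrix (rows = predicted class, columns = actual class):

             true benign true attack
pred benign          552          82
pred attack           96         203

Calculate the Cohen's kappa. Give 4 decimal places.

0.5565

Observed agreement pₒ = trace/N = 755/933 = 0.80922
Expected agreement pₑ = Σ (rowᵢ·colᵢ)/N² = (648·634 + 285·299)/933² = 0.56985
κ = (pₒ − pₑ)/(1 − pₑ) = (0.80922 − 0.56985)/(1 − 0.56985) = 0.5565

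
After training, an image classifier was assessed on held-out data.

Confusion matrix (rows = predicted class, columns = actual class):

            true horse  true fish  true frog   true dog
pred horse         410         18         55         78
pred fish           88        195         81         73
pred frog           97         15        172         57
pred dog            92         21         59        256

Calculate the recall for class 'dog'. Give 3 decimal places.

0.552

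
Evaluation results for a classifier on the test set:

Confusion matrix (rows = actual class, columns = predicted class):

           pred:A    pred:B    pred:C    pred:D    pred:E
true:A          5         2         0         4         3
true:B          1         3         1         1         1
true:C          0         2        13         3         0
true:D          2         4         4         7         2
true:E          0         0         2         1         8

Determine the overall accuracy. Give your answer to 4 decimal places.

0.5217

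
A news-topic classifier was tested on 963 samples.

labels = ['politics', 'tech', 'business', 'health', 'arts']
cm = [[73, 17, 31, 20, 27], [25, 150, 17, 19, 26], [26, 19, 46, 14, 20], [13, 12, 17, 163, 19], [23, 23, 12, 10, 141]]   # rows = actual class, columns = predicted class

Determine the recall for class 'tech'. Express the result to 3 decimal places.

0.633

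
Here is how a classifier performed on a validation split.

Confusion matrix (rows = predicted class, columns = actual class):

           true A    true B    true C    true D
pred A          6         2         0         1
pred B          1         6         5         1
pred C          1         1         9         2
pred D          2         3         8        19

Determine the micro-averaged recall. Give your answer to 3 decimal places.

Micro-averaging pools counts across classes: ΣTP=40, ΣFP=27, ΣFN=27.
Micro-recall = TP/(TP+FN) on pooled counts = 0.597 (equals overall accuracy in single-label multiclass).

0.597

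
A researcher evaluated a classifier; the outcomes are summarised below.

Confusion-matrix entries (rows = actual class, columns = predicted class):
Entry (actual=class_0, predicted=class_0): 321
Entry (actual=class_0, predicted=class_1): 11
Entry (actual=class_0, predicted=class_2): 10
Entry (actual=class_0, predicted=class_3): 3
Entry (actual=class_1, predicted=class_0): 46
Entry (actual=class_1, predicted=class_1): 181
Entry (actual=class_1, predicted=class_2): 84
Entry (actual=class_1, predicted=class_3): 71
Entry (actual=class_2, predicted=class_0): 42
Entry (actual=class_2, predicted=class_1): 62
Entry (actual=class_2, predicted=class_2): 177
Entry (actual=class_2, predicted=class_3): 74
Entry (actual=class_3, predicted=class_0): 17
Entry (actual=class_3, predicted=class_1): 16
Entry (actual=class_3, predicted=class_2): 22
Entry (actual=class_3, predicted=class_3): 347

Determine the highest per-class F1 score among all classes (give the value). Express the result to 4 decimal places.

Per-class F1 score (2·TP/(2·TP+FP+FN)):
  class_0: TP=321, FP=46+42+17=105, FN=11+10+3=24 → 642/771 = 0.83268
  class_1: TP=181, FP=11+62+16=89, FN=46+84+71=201 → 362/652 = 0.55521
  class_2: TP=177, FP=10+84+22=116, FN=42+62+74=178 → 354/648 = 0.54630
  class_3: TP=347, FP=3+71+74=148, FN=17+16+22=55 → 694/897 = 0.77369
Highest is class 'class_0' with F1 score = 0.8327.

0.8327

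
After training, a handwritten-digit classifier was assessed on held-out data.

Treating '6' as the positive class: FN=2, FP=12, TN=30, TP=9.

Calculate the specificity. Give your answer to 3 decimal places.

0.714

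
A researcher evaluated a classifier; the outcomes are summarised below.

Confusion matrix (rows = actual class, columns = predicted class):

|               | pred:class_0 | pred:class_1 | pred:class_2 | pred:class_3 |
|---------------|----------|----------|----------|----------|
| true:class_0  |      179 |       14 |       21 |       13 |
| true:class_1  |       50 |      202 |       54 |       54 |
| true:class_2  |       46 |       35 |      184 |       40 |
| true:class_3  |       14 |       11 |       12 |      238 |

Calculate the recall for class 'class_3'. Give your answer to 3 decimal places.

One-vs-rest for 'class_3': TP = diagonal; FP = other classes predicted 'class_3'; FN = 'class_3' predicted as other.
recall = TP/(TP+FN).
class_3: TP=238, FN=14+11+12=37 → 238/275 = 0.8655

0.865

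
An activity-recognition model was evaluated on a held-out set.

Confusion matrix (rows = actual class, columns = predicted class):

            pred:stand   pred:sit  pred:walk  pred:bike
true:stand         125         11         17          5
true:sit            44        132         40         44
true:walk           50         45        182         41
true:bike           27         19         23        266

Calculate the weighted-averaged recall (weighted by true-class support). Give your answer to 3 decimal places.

0.658

Per-class recall (TP/(TP+FN)):
  stand: TP=125, FN=11+17+5=33 → 125/158 = 0.7911
  sit: TP=132, FN=44+40+44=128 → 132/260 = 0.5077
  walk: TP=182, FN=50+45+41=136 → 182/318 = 0.5723
  bike: TP=266, FN=27+19+23=69 → 266/335 = 0.7940
Weighted-recall = Σ (supportᵢ/N)·recallᵢ with N=1071: (158/1071)·0.7911 + (260/1071)·0.5077 + (318/1071)·0.5723 + (335/1071)·0.7940 = 0.658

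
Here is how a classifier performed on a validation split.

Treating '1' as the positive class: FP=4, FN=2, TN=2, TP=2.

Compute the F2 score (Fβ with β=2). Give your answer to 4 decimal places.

0.4545

Fβ = (1+β²)·TP / ((1+β²)·TP + β²·FN + FP), with β²=4
= 5·2 / (5·2 + 4·2 + 4) = 0.4545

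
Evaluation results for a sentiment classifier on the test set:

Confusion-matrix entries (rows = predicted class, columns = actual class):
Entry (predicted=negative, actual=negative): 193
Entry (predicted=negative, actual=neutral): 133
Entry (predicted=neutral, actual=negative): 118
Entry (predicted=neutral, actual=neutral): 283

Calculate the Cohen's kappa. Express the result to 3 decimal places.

0.299

Observed agreement pₒ = trace/N = 476/727 = 0.6547
Expected agreement pₑ = Σ (rowᵢ·colᵢ)/N² = (311·326 + 416·401)/727² = 0.5074
κ = (pₒ − pₑ)/(1 − pₑ) = (0.6547 − 0.5074)/(1 − 0.5074) = 0.299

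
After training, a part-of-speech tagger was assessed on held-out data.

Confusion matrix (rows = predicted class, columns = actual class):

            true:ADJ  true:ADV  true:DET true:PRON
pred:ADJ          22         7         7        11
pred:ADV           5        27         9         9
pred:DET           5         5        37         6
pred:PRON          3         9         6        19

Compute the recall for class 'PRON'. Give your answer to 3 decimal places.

Treat 'PRON' as positive and all other classes as negative.
recall = TP/(TP+FN).
PRON: TP=19, FN=11+9+6=26 → 19/45 = 0.4222

0.422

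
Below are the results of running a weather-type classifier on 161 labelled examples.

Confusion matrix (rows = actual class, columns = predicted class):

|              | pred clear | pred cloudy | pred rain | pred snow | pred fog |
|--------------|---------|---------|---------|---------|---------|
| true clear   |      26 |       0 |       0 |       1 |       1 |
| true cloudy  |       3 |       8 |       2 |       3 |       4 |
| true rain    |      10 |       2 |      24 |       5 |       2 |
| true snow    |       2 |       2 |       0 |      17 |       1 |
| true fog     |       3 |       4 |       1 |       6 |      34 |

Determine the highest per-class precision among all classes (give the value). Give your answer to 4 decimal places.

0.8889

Per-class precision (TP/(TP+FP)):
  clear: TP=26, FP=3+10+2+3=18 → 26/44 = 0.59091
  cloudy: TP=8, FP=0+2+2+4=8 → 8/16 = 0.50000
  rain: TP=24, FP=0+2+0+1=3 → 24/27 = 0.88889
  snow: TP=17, FP=1+3+5+6=15 → 17/32 = 0.53125
  fog: TP=34, FP=1+4+2+1=8 → 34/42 = 0.80952
Highest is class 'rain' with precision = 0.8889.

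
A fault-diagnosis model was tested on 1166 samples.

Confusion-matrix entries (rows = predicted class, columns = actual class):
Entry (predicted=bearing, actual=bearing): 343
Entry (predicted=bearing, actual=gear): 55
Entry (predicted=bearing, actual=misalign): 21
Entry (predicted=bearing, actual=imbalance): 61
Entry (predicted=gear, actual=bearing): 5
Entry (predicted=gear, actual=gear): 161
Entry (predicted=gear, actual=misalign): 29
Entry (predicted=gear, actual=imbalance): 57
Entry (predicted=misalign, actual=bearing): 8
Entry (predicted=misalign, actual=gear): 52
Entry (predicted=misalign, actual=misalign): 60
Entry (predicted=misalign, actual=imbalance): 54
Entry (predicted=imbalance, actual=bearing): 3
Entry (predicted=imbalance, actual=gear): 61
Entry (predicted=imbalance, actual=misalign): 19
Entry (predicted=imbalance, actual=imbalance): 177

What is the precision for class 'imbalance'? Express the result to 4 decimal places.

0.6808

Treat 'imbalance' as positive and all other classes as negative.
precision = TP/(TP+FP).
imbalance: TP=177, FP=3+61+19=83 → 177/260 = 0.68077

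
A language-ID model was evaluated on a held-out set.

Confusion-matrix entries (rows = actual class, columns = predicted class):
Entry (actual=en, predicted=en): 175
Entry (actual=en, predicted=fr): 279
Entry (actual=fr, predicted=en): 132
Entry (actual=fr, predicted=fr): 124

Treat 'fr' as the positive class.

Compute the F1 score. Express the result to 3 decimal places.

Precision = TP/(TP+FP) = 124/403 = 0.3077
Recall = TP/(TP+FN) = 124/256 = 0.4844
F1 = 2·TP/(2·TP+FP+FN) = 248/659 = 0.376

0.376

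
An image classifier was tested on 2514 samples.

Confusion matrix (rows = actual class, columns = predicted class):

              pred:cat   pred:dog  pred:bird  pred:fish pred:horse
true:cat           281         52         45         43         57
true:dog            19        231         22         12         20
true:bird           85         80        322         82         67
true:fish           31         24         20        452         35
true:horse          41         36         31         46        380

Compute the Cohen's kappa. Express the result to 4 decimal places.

Observed agreement pₒ = trace/N = 1666/2514 = 0.66269
Expected agreement pₑ = Σ (rowᵢ·colᵢ)/N² = (478·457 + 304·423 + 636·440 + 562·635 + 534·559)/2514² = 0.20288
κ = (pₒ − pₑ)/(1 − pₑ) = (0.66269 − 0.20288)/(1 − 0.20288) = 0.5768

0.5768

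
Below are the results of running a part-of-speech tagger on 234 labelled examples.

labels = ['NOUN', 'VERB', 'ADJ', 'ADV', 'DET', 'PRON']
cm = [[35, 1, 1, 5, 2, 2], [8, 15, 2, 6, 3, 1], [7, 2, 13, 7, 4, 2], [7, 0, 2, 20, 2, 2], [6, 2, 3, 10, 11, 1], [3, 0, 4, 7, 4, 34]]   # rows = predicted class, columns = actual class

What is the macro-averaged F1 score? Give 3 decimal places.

0.526

Per-class F1 score (2·TP/(2·TP+FP+FN)):
  NOUN: TP=35, FP=1+1+5+2+2=11, FN=8+7+7+6+3=31 → 70/112 = 0.6250
  VERB: TP=15, FP=8+2+6+3+1=20, FN=1+2+0+2+0=5 → 30/55 = 0.5455
  ADJ: TP=13, FP=7+2+7+4+2=22, FN=1+2+2+3+4=12 → 26/60 = 0.4333
  ADV: TP=20, FP=7+0+2+2+2=13, FN=5+6+7+10+7=35 → 40/88 = 0.4545
  DET: TP=11, FP=6+2+3+10+1=22, FN=2+3+4+2+4=15 → 22/59 = 0.3729
  PRON: TP=34, FP=3+0+4+7+4=18, FN=2+1+2+2+1=8 → 68/94 = 0.7234
Macro-F1 score = mean = (0.6250 + 0.5455 + 0.4333 + 0.4545 + 0.3729 + 0.7234) / 6 = 0.526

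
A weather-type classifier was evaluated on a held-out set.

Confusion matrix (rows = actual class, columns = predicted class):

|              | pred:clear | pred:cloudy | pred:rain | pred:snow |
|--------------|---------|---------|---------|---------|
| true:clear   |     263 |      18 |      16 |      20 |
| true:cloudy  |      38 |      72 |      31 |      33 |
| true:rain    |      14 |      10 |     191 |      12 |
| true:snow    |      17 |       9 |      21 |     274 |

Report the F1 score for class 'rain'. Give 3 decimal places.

0.786

One-vs-rest for 'rain': TP = diagonal; FP = other classes predicted 'rain'; FN = 'rain' predicted as other.
F1 score = 2·TP/(2·TP+FP+FN).
rain: TP=191, FP=16+31+21=68, FN=14+10+12=36 → 382/486 = 0.7860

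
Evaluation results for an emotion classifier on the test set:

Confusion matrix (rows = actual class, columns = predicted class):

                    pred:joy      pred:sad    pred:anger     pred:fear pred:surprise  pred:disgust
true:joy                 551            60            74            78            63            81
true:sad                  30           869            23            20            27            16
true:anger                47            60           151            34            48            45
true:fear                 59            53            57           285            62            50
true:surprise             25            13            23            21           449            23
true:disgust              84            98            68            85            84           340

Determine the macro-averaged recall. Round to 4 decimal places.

Per-class recall (TP/(TP+FN)):
  joy: TP=551, FN=60+74+78+63+81=356 → 551/907 = 0.60750
  sad: TP=869, FN=30+23+20+27+16=116 → 869/985 = 0.88223
  anger: TP=151, FN=47+60+34+48+45=234 → 151/385 = 0.39221
  fear: TP=285, FN=59+53+57+62+50=281 → 285/566 = 0.50353
  surprise: TP=449, FN=25+13+23+21+23=105 → 449/554 = 0.81047
  disgust: TP=340, FN=84+98+68+85+84=419 → 340/759 = 0.44796
Macro-recall = mean = (0.60750 + 0.88223 + 0.39221 + 0.50353 + 0.81047 + 0.44796) / 6 = 0.6073

0.6073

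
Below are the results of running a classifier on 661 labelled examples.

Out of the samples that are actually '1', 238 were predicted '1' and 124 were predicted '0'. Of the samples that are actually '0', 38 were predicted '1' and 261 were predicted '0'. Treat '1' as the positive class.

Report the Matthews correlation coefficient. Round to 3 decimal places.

0.535

MCC = (TP·TN − FP·FN) / √((TP+FP)(TP+FN)(TN+FP)(TN+FN))
Numerator = 238·261 − 38·124 = 57406
Denominator = √(276·362·299·385) = √11501369880 = 107244.4399
MCC = 57406 / 107244.4399 = 0.535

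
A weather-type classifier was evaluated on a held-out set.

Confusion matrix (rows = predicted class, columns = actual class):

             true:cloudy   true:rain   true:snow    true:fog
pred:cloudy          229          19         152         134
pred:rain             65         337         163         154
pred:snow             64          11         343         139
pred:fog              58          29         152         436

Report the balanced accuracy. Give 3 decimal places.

Balanced accuracy = mean of per-class recall.
  cloudy: recall = 229/416 = 0.5505
  rain: recall = 337/396 = 0.8510
  snow: recall = 343/810 = 0.4235
  fog: recall = 436/863 = 0.5052
Mean = (0.5505 + 0.8510 + 0.4235 + 0.5052) / 4 = 0.583

0.583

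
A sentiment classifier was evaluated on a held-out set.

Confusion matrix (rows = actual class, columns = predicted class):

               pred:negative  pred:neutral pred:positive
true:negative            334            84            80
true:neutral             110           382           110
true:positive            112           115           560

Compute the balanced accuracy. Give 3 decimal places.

0.672

Balanced accuracy = mean of per-class recall.
  negative: recall = 334/498 = 0.6707
  neutral: recall = 382/602 = 0.6346
  positive: recall = 560/787 = 0.7116
Mean = (0.6707 + 0.6346 + 0.7116) / 3 = 0.672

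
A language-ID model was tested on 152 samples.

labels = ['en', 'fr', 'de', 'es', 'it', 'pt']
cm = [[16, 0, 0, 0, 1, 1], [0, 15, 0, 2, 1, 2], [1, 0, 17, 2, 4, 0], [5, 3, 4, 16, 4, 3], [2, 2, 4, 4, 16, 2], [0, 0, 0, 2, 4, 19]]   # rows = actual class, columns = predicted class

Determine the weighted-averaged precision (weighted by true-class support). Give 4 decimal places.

0.6477

Per-class precision (TP/(TP+FP)):
  en: TP=16, FP=0+1+5+2+0=8 → 16/24 = 0.66667
  fr: TP=15, FP=0+0+3+2+0=5 → 15/20 = 0.75000
  de: TP=17, FP=0+0+4+4+0=8 → 17/25 = 0.68000
  es: TP=16, FP=0+2+2+4+2=10 → 16/26 = 0.61538
  it: TP=16, FP=1+1+4+4+4=14 → 16/30 = 0.53333
  pt: TP=19, FP=1+2+0+3+2=8 → 19/27 = 0.70370
Weighted-precision = Σ (supportᵢ/N)·precisionᵢ with N=152: (18/152)·0.66667 + (20/152)·0.75000 + (24/152)·0.68000 + (35/152)·0.61538 + (30/152)·0.53333 + (25/152)·0.70370 = 0.6477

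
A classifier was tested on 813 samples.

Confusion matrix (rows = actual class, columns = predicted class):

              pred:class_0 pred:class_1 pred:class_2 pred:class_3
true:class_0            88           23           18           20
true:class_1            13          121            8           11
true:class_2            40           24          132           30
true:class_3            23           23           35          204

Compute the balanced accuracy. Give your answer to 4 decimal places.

Balanced accuracy = mean of per-class recall.
  class_0: recall = 88/149 = 0.59060
  class_1: recall = 121/153 = 0.79085
  class_2: recall = 132/226 = 0.58407
  class_3: recall = 204/285 = 0.71579
Mean = (0.59060 + 0.79085 + 0.58407 + 0.71579) / 4 = 0.6703

0.6703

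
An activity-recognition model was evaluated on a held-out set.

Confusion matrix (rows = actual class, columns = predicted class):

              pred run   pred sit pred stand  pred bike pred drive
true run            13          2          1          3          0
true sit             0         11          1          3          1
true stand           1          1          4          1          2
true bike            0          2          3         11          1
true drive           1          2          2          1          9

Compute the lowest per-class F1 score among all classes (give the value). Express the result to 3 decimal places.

Per-class F1 score (2·TP/(2·TP+FP+FN)):
  run: TP=13, FP=0+1+0+1=2, FN=2+1+3+0=6 → 26/34 = 0.7647
  sit: TP=11, FP=2+1+2+2=7, FN=0+1+3+1=5 → 22/34 = 0.6471
  stand: TP=4, FP=1+1+3+2=7, FN=1+1+1+2=5 → 8/20 = 0.4000
  bike: TP=11, FP=3+3+1+1=8, FN=0+2+3+1=6 → 22/36 = 0.6111
  drive: TP=9, FP=0+1+2+1=4, FN=1+2+2+1=6 → 18/28 = 0.6429
Lowest is class 'stand' with F1 score = 0.400.

0.400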